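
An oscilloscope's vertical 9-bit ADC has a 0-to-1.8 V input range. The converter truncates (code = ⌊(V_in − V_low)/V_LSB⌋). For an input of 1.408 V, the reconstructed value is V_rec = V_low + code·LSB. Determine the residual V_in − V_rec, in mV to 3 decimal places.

Step size: 1.8 V ÷ 2^9 = 3.516 mV.
Scaled input = 400.4978 LSBs, so code = 400.
Code 400 maps back to 0 + 400×0.00351563 V = 1.40625 V.
Difference: 0.00175 V → 1.750 mV.

1.750 mV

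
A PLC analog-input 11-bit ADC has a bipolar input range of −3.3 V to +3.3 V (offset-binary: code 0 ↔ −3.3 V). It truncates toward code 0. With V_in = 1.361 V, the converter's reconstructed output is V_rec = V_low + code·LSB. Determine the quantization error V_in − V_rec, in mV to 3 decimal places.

1.039 mV

LSB = 6.6/2^11 = 3.223 mV.
(1.361 − (−3.3))/0.00322266 = 1446.3224; ⌊·⌋ gives code 1446.
Code 1446 maps back to (−3.3) + 1446×0.00322266 V = 1.3599609 V.
Error = 1.361 − 1.3599609 = 0.00103906 V = 1.039 mV.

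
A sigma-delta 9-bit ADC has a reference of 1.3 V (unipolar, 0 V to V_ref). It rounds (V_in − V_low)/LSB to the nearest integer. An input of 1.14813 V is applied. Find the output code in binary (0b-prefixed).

code 0b111000100 (decimal 452)

LSB = 1.3 V / 512 = 2.539 mV.
(V_in − V_low)/LSB = (1.14813 − 0) / 0.00253906 = 452.187.
Round → code 452.
In binary (0b-prefixed): 0b111000100.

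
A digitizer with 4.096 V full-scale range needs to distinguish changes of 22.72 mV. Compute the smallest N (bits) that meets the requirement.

8 bits

Number of steps required ≥ 4.096 V / 22.72 mV = 180.28.
Need 2^N ≥ 180.28; 2^7 = 128, 2^8 = 256.
Minimum N = 8.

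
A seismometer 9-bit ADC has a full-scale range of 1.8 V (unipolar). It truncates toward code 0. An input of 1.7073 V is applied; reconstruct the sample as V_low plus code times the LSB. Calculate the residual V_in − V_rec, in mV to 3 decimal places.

One LSB is 1.8 V / 512 = 3.516 mV.
(V_in − V_low)/LSB = (1.7073 − 0)/0.00351563 = 485.6320 → code 485 (floor).
Reconstructed: 1.7050781 V.
Difference: 0.00222187 V → 2.222 mV.

2.222 mV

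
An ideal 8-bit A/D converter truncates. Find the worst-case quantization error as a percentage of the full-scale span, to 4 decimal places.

Truncating → worst-case error = 1 LSB = V_FS/2^8, so 100/256 = 0.390625 % of full scale.

0.3906 %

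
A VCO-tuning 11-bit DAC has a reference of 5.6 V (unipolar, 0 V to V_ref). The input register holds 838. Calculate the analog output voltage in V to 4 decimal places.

2.2914 V

LSB = 5.6 V / 2^11 = 2.734 mV.
V_out = 0 + 838 × 0.00273437 V = 2.29141 V.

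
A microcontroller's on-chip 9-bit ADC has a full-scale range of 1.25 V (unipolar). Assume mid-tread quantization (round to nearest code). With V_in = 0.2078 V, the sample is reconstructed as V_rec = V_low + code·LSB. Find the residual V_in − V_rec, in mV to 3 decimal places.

0.280 mV

One LSB is 1.25 V / 512 = 2.441 mV.
Scaled input = 85.1149 LSBs, so code = 85.
V_rec = 0 + 85·0.00244141 = 0.20751953 V.
Error = 0.2078 − 0.20751953 = 0.000280469 V = 0.280 mV.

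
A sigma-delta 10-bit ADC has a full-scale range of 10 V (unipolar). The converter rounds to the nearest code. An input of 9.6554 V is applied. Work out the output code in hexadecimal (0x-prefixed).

code 0x3DD (decimal 989)

Full-scale span = 10 V; LSB = 10/2^10 = 9.766 mV.
(9.6554 − 0) / 0.00976562 = 988.713 LSBs.
So the output code is 989.
In hexadecimal (0x-prefixed): 0x3DD.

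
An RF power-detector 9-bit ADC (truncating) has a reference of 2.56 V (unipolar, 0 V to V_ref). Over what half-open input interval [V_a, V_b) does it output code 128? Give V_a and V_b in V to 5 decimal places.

LSB = 2.56/2^9 = 5.000 mV.
V_a = V_low + 128·LSB = 0.64 V; V_b = V_low + 129·LSB = 0.645 V.

[0.64000 V, 0.64500 V)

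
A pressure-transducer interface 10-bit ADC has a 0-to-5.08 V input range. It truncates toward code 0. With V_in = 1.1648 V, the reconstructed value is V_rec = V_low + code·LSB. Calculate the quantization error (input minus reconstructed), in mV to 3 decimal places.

3.941 mV

LSB = 5.08/2^10 = 4.961 mV.
(1.1648 − 0)/0.00496094 = 234.7943; ⌊·⌋ gives code 234.
Code 234 maps back to 0 + 234×0.00496094 V = 1.1608594 V.
Difference: 0.00394062 V → 3.941 mV.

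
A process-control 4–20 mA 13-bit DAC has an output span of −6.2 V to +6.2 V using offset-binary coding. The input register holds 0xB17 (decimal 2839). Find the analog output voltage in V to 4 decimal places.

-1.9027 V

LSB = 12.4 V / 2^13 = 1.514 mV.
Code 0xB17 = 2839 decimal.
V_out = (−6.2) + 2839 × 0.00151367 V = -1.90269 V.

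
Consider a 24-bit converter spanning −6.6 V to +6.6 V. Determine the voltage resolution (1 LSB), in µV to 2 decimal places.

0.79 µV

Full-scale span = 13.2 V.
LSB = 13.2 / 2^24 = 13.2 / 16777216 = 7.86781e-07 V = 0.79 µV.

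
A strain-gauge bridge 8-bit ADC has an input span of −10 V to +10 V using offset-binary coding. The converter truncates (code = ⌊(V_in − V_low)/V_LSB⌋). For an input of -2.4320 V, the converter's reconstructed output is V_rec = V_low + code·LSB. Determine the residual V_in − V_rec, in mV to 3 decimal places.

One LSB is 20 V / 256 = 78.125 mV.
(V_in − V_low)/LSB = (-2.4320 − (−10))/0.078125 = 96.8704 → code 96 (floor).
Code 96 maps back to (−10) + 96×0.078125 V = -2.5 V.
Difference: 0.068 V → 68.000 mV.

68.000 mV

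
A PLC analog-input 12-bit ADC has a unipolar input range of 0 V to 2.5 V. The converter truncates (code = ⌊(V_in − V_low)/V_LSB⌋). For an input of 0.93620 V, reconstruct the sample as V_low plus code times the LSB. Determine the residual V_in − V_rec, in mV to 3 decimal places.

LSB = 2.5/2^12 = 0.610 mV.
Scaled input = 1533.8701 LSBs, so code = 1533.
V_rec = 0 + 1533·0.000610352 = 0.93566895 V.
V_in − V_rec = 0.000531055 V = 0.531 mV.

0.531 mV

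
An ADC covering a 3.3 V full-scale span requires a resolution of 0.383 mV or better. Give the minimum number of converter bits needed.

14 bits

Number of steps required ≥ 3.3 V / 0.383 mV = 8616.19.
Need 2^N ≥ 8616.19; 2^13 = 8192, 2^14 = 16384.
Minimum N = 14.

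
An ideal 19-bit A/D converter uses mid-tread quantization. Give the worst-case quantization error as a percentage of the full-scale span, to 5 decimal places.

0.00010 %

Rounding → worst-case error = ½ LSB = V_FS/2^20, so 100/1048576 = 9.53674e-05 % of full scale.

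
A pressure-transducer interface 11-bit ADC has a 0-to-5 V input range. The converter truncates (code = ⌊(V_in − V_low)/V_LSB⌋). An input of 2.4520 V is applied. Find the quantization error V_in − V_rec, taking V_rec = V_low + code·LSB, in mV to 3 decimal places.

One LSB is 5 V / 2048 = 2.441 mV.
(V_in − V_low)/LSB = (2.4520 − 0)/0.00244141 = 1004.3392 → code 1004 (floor).
Reconstructed: 2.4511719 V.
Error = 2.4520 − 2.4511719 = 0.000828125 V = 0.828 mV.

0.828 mV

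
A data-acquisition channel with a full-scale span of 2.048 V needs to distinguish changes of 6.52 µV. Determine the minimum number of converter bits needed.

Number of steps required ≥ 2.048 V / 6.52 µV = 314110.43.
Need 2^N ≥ 314110.43; 2^18 = 262144, 2^19 = 524288.
Minimum N = 19.

19 bits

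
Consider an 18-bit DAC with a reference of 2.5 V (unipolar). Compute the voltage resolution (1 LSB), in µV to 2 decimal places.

Full-scale span = 2.5 V.
LSB = 2.5 / 2^18 = 2.5 / 262144 = 9.53674e-06 V = 9.54 µV.

9.54 µV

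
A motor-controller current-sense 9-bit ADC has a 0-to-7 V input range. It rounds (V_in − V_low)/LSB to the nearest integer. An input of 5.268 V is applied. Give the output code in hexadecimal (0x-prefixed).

LSB = 7 V / 512 = 13.672 mV.
(5.268 − 0) / 0.0136719 = 385.317 LSBs.
round(385.317) = 385.
In hexadecimal (0x-prefixed): 0x181.

code 0x181 (decimal 385)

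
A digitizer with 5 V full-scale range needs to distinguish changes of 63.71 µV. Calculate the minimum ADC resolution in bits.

17 bits

Number of steps required ≥ 5 V / 63.71 µV = 78480.62.
Need 2^N ≥ 78480.62; 2^16 = 65536, 2^17 = 131072.
Minimum N = 17.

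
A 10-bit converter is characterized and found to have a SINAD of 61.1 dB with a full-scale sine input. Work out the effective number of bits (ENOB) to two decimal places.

ENOB = (SINAD − 1.76) / 6.02 = (61.1 − 1.76)/6.02 = 9.857.

9.86 bits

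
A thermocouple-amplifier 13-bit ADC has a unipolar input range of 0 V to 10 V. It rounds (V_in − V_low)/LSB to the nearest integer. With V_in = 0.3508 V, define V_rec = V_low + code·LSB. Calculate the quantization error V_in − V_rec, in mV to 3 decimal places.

LSB = 10/2^13 = 1.221 mV.
Scaled input = 287.3754 LSBs, so code = 287.
V_rec = 0 + 287·0.0012207 = 0.3503418 V.
Error = 0.3508 − 0.3503418 = 0.000458203 V = 0.458 mV.

0.458 mV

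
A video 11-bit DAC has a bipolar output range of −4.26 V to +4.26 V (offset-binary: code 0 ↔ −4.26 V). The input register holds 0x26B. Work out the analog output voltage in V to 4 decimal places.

LSB = 8.52 V / 2^11 = 4.160 mV.
Code 0x26B = 619 decimal.
V_out = (−4.26) + 619 × 0.00416016 V = -1.68486 V.

-1.6849 V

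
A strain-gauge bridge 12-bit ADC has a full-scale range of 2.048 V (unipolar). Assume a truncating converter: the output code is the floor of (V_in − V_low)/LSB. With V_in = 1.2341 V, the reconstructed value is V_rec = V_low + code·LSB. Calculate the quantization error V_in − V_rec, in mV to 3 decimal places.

0.100 mV

Step size: 2.048 V ÷ 2^12 = 0.500 mV.
(V_in − V_low)/LSB = (1.2341 − 0)/0.0005 = 2468.2000 → code 2468 (floor).
Code 2468 maps back to 0 + 2468×0.0005 V = 1.234 V.
Error = 1.2341 − 1.234 = 0.0001 V = 0.100 mV.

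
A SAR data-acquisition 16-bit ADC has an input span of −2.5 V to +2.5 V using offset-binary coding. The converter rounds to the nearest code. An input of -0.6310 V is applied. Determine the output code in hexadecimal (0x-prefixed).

LSB = 5 V / 65536 = 76.29 µV.
(V_in − V_low)/LSB = (-0.6310 − (−2.5)) / 7.62939e-05 = 24497.357.
Round → code 24497.
In hexadecimal (0x-prefixed): 0x5FB1.

code 0x5FB1 (decimal 24497)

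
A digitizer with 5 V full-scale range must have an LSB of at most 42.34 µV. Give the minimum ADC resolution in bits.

17 bits

Number of steps required ≥ 5 V / 42.34 µV = 118091.64.
Need 2^N ≥ 118091.64; 2^16 = 65536, 2^17 = 131072.
Minimum N = 17.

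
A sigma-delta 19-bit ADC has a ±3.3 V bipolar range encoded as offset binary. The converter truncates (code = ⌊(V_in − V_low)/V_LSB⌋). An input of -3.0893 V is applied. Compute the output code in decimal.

Full-scale span = 6.6 V; LSB = 6.6/2^19 = 12.59 µV.
(-3.0893 − (−3.3)) / 1.25885e-05 = 16737.497 LSBs.
Floor → code 16737.

code 16737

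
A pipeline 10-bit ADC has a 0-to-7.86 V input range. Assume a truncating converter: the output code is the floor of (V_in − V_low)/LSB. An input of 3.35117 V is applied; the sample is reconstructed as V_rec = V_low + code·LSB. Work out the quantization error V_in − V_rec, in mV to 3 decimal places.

4.529 mV

LSB = 7.86/2^10 = 7.676 mV.
(3.35117 − 0)/0.00767578 = 436.5901; ⌊·⌋ gives code 436.
V_rec = 0 + 436·0.00767578 = 3.3466406 V.
Difference: 0.00452938 V → 4.529 mV.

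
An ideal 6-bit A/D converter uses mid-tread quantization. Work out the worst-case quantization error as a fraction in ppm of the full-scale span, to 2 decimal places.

Rounding → worst-case error = ½ LSB = V_FS/2^7, so 1e+06/128 = 7812.5 ppm of full scale.

7812.50 ppm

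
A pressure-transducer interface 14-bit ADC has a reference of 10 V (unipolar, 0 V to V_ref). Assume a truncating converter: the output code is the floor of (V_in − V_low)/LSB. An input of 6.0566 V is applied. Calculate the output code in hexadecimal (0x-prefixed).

code 0x26C3 (decimal 9923)

Full-scale span = 10 V; LSB = 10/2^14 = 0.610 mV.
(V_in − V_low)/LSB = (6.0566 − 0) / 0.000610352 = 9923.133.
So the output code is 9923.
In hexadecimal (0x-prefixed): 0x26C3.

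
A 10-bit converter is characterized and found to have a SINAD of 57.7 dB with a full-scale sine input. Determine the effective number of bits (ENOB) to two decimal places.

ENOB = (SINAD − 1.76) / 6.02 = (57.7 − 1.76)/6.02 = 9.292.

9.29 bits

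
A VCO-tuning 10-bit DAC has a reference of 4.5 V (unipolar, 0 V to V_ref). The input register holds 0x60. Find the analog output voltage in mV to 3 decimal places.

LSB = 4.5 V / 2^10 = 4.395 mV.
Code 0x60 = 96 decimal.
V_out = 0 + 96 × 0.00439453 V = 0.421875 V.
= 421.875 mV.

421.875 mV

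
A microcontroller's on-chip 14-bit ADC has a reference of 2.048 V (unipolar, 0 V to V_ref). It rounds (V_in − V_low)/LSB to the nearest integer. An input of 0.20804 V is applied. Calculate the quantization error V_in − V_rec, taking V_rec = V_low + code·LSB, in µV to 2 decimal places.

LSB = 2.048/2^14 = 125.00 µV.
(0.20804 − 0)/0.000125 = 1664.3200; round gives code 1664.
V_rec = 0 + 1664·0.000125 = 0.208 V.
V_in − V_rec = 4e-05 V = 40.00 µV.

40.00 µV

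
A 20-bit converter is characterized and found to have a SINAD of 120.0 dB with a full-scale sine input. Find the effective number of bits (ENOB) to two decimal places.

19.64 bits

ENOB = (SINAD − 1.76) / 6.02 = (120.0 − 1.76)/6.02 = 19.641.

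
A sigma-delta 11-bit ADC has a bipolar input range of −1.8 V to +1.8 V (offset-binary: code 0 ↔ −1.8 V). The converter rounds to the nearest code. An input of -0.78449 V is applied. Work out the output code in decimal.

code 578

With 2048 levels over 3.6 V, one step is 1.758 mV.
(-0.78449 − (−1.8)) / 0.00175781 = 577.712 LSBs.
So the output code is 578.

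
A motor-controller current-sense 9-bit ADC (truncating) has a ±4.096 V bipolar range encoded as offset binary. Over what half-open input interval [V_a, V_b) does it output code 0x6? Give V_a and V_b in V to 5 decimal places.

LSB = 8.192/2^9 = 16.000 mV.
Code 0x6 = 6 decimal.
V_a = V_low + 6·LSB = -4 V; V_b = V_low + 7·LSB = -3.984 V.

[-4.00000 V, -3.98400 V)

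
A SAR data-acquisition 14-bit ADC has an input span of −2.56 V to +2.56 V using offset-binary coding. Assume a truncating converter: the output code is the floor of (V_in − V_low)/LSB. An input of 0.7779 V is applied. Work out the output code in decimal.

code 10681

LSB = 5.12 V / 16384 = 312.50 µV.
(0.7779 − (−2.56)) / 0.0003125 = 10681.280 LSBs.
Floor → code 10681.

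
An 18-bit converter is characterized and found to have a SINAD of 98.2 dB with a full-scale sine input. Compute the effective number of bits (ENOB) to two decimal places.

16.02 bits

ENOB = (SINAD − 1.76) / 6.02 = (98.2 − 1.76)/6.02 = 16.020.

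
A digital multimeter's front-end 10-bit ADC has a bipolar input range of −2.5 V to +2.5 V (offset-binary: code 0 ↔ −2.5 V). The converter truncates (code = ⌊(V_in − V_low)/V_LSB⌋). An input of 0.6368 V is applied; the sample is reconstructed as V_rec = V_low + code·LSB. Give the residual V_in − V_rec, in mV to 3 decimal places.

2.034 mV

One LSB is 5 V / 1024 = 4.883 mV.
(0.6368 − (−2.5))/0.00488281 = 642.4166; ⌊·⌋ gives code 642.
Code 642 maps back to (−2.5) + 642×0.00488281 V = 0.63476562 V.
Difference: 0.00203438 V → 2.034 mV.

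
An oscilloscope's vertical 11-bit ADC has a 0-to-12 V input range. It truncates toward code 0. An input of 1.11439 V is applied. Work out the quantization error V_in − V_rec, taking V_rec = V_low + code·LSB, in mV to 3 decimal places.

1.109 mV

One LSB is 12 V / 2048 = 5.859 mV.
(1.11439 − 0)/0.00585938 = 190.1892; ⌊·⌋ gives code 190.
Code 190 maps back to 0 + 190×0.00585938 V = 1.1132812 V.
Difference: 0.00110875 V → 1.109 mV.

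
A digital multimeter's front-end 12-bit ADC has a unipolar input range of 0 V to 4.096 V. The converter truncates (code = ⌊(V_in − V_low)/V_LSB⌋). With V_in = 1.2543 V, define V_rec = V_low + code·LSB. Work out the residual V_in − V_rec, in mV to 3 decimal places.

One LSB is 4.096 V / 4096 = 1.000 mV.
(V_in − V_low)/LSB = (1.2543 − 0)/0.001 = 1254.3000 → code 1254 (floor).
Reconstructed: 1.254 V.
V_in − V_rec = 0.0003 V = 0.300 mV.

0.300 mV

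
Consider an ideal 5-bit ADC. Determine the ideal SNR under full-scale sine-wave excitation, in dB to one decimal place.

SNR ≈ 6.02·N + 1.76 dB = 6.02·5 + 1.76 = 31.86 dB.

31.9 dB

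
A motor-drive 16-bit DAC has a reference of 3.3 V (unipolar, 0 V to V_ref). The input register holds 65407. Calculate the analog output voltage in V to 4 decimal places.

LSB = 3.3 V / 2^16 = 50.35 µV.
V_out = 0 + 65407 × 5.0354e-05 V = 3.2935 V.

3.2935 V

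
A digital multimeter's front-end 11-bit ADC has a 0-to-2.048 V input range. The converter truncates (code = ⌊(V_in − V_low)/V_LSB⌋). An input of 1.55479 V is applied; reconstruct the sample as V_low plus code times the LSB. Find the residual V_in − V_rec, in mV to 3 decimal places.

LSB = 2.048/2^11 = 1.000 mV.
(V_in − V_low)/LSB = (1.55479 − 0)/0.001 = 1554.7900 → code 1554 (floor).
Reconstructed: 1.554 V.
V_in − V_rec = 0.00079 V = 0.790 mV.

0.790 mV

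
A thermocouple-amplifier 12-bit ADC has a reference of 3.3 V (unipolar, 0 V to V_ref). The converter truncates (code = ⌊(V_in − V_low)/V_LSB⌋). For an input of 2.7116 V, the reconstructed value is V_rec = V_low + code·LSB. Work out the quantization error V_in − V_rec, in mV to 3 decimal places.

0.540 mV

LSB = 3.3/2^12 = 0.806 mV.
Scaled input = 3365.6708 LSBs, so code = 3365.
Reconstructed: 2.7110596 V.
V_in − V_rec = 0.00054043 V = 0.540 mV.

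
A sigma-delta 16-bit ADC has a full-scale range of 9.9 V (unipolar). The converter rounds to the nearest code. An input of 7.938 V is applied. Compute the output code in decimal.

With 65536 levels over 9.9 V, one step is 151.06 µV.
(7.938 − 0) / 0.000151062 = 52547.956 LSBs.
So the output code is 52548.

code 52548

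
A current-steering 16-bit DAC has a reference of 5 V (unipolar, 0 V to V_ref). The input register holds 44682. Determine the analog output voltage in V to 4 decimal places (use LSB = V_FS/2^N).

3.4090 V

LSB = 5 V / 2^16 = 76.29 µV.
V_out = 0 + 44682 × 7.62939e-05 V = 3.40897 V.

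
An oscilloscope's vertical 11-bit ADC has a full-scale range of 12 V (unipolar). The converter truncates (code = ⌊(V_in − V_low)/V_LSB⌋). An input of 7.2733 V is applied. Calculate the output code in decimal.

With 2048 levels over 12 V, one step is 5.859 mV.
(V_in − V_low)/LSB = (7.2733 − 0) / 0.00585938 = 1241.310.
Floor → code 1241.

code 1241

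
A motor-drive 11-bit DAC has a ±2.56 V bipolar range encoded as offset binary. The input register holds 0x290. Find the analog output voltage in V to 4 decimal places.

LSB = 5.12 V / 2^11 = 2.500 mV.
Code 0x290 = 656 decimal.
V_out = (−2.56) + 656 × 0.0025 V = -0.92 V.

-0.9200 V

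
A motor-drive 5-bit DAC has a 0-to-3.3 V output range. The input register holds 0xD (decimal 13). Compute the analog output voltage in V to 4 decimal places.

LSB = 3.3 V / 2^5 = 103.125 mV.
Code 0xD = 13 decimal.
V_out = 0 + 13 × 0.103125 V = 1.34062 V.

1.3406 V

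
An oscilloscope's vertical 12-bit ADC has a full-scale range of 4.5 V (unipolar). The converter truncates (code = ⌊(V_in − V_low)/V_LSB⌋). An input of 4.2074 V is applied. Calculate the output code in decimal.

code 3829

LSB = 4.5 V / 4096 = 1.099 mV.
(4.2074 − 0) / 0.00109863 = 3829.669 LSBs.
Floor → code 3829.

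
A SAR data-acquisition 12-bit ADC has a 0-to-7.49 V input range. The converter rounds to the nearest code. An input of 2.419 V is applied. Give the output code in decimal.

code 1323

LSB = 7.49 V / 4096 = 1.829 mV.
(V_in − V_low)/LSB = (2.419 − 0) / 0.00182861 = 1322.860.
Round → code 1323.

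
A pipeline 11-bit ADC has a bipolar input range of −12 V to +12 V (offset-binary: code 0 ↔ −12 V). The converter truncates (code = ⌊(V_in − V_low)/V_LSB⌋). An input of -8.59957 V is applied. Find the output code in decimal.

Full-scale span = 24 V; LSB = 24/2^11 = 11.719 mV.
Input sits at 290.170 steps above V_low.
So the output code is 290.

code 290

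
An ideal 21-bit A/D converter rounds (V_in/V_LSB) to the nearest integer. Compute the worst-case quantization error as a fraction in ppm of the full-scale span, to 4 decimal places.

Rounding → worst-case error = ½ LSB = V_FS/2^22, so 1e+06/4194304 = 0.238419 ppm of full scale.

0.2384 ppm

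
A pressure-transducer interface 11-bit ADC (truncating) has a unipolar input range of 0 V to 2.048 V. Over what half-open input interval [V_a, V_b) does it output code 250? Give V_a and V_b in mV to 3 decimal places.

LSB = 2.048/2^11 = 1.000 mV.
V_a = V_low + 250·LSB = 0.25 V; V_b = V_low + 251·LSB = 0.251 V.

[250.000 mV, 251.000 mV)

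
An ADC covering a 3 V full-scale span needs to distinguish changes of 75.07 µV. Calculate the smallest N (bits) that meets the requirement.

Number of steps required ≥ 3 V / 75.07 µV = 39962.70.
Need 2^N ≥ 39962.70; 2^15 = 32768, 2^16 = 65536.
Minimum N = 16.

16 bits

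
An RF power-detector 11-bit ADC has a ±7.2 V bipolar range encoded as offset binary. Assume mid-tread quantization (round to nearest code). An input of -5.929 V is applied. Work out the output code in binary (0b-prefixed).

code 0b10110101 (decimal 181)

With 2048 levels over 14.4 V, one step is 7.031 mV.
Input sits at 180.764 steps above V_low.
Round → code 181.
In binary (0b-prefixed): 0b10110101.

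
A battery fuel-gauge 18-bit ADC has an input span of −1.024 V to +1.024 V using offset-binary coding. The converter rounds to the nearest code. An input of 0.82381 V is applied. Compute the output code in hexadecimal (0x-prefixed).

code 0x39BE8 (decimal 236520)

Full-scale span = 2.048 V; LSB = 2.048/2^18 = 7.81 µV.
Input sits at 236519.680 steps above V_low.
Round → code 236520.
In hexadecimal (0x-prefixed): 0x39BE8.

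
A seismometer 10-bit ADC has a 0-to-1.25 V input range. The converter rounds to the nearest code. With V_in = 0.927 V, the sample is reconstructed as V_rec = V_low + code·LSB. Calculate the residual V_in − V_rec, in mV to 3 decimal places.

0.486 mV

LSB = 1.25/2^10 = 1.221 mV.
(V_in − V_low)/LSB = (0.927 − 0)/0.0012207 = 759.3984 → code 759 (round).
Code 759 maps back to 0 + 759×0.0012207 V = 0.92651367 V.
Error = 0.927 − 0.92651367 = 0.000486328 V = 0.486 mV.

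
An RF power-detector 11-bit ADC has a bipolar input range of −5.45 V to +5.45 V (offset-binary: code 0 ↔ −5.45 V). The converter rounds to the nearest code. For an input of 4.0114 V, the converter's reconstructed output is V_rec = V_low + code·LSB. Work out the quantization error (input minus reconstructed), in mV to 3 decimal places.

-1.588 mV

LSB = 10.9/2^11 = 5.322 mV.
(4.0114 − (−5.45))/0.00532227 = 1777.7016; round gives code 1778.
Code 1778 maps back to (−5.45) + 1778×0.00532227 V = 4.0129883 V.
Error = 4.0114 − 4.0129883 = -0.00158828 V = -1.588 mV.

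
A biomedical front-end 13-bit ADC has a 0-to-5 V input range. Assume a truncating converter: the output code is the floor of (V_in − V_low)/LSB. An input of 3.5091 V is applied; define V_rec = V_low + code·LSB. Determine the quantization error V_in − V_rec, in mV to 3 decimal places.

0.189 mV

LSB = 5/2^13 = 0.610 mV.
(V_in − V_low)/LSB = (3.5091 − 0)/0.000610352 = 5749.3094 → code 5749 (floor).
Reconstructed: 3.5089111 V.
Error = 3.5091 − 3.5089111 = 0.000188867 V = 0.189 mV.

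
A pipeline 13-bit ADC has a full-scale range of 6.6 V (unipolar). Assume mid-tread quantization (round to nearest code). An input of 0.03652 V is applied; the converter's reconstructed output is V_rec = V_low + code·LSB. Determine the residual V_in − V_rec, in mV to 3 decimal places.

0.265 mV

One LSB is 6.6 V / 8192 = 0.806 mV.
(0.03652 − 0)/0.000805664 = 45.3291; round gives code 45.
Reconstructed: 0.036254883 V.
Difference: 0.000265117 V → 0.265 mV.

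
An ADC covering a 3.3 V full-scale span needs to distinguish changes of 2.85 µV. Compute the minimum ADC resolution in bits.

21 bits

Number of steps required ≥ 3.3 V / 2.85 µV = 1157894.74.
Need 2^N ≥ 1157894.74; 2^20 = 1048576, 2^21 = 2097152.
Minimum N = 21.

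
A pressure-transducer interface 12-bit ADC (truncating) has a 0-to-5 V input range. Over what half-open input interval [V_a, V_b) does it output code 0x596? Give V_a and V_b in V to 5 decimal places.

LSB = 5/2^12 = 1.221 mV.
Code 0x596 = 1430 decimal.
V_a = V_low + 1430·LSB = 1.74561 V; V_b = V_low + 1431·LSB = 1.74683 V.

[1.74561 V, 1.74683 V)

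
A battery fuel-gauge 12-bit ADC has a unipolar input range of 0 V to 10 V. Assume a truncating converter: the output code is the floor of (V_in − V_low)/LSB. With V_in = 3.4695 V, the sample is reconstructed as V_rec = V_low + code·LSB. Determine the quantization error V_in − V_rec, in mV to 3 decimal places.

0.262 mV

LSB = 10/2^12 = 2.441 mV.
(V_in − V_low)/LSB = (3.4695 − 0)/0.00244141 = 1421.1072 → code 1421 (floor).
Code 1421 maps back to 0 + 1421×0.00244141 V = 3.4692383 V.
V_in − V_rec = 0.000261719 V = 0.262 mV.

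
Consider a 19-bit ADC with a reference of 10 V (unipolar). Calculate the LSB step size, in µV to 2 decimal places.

19.07 µV

Full-scale span = 10 V.
LSB = 10 / 2^19 = 10 / 524288 = 1.90735e-05 V = 19.07 µV.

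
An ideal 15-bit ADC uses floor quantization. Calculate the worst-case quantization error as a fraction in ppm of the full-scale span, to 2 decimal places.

Truncating → worst-case error = 1 LSB = V_FS/2^15, so 1e+06/32768 = 30.5176 ppm of full scale.

30.52 ppm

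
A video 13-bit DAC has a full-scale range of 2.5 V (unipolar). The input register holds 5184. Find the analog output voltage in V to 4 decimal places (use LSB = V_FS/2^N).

LSB = 2.5 V / 2^13 = 305.18 µV.
V_out = 0 + 5184 × 0.000305176 V = 1.58203 V.

1.5820 V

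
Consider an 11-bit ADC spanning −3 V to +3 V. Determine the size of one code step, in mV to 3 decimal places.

2.930 mV

Full-scale span = 6 V.
LSB = 6 / 2^11 = 6 / 2048 = 0.00292969 V = 2.930 mV.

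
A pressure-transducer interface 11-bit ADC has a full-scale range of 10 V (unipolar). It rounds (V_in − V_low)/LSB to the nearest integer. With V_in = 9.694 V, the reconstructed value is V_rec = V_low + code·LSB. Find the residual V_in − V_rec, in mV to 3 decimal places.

1.617 mV

LSB = 10/2^11 = 4.883 mV.
(9.694 − 0)/0.00488281 = 1985.3312; round gives code 1985.
Reconstructed: 9.6923828 V.
V_in − V_rec = 0.00161719 V = 1.617 mV.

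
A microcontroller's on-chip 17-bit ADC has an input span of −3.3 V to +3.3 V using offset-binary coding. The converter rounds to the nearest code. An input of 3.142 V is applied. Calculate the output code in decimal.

code 127934

LSB = 6.6 V / 131072 = 50.35 µV.
Input sits at 127934.216 steps above V_low.
round(127934.216) = 127934.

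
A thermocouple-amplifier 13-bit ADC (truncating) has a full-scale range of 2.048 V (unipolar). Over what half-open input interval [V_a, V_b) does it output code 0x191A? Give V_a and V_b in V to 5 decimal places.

LSB = 2.048/2^13 = 250.00 µV.
Code 0x191A = 6426 decimal.
V_a = V_low + 6426·LSB = 1.6065 V; V_b = V_low + 6427·LSB = 1.60675 V.

[1.60650 V, 1.60675 V)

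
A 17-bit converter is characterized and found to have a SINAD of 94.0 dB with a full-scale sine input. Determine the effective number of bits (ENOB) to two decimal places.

ENOB = (SINAD − 1.76) / 6.02 = (94.0 − 1.76)/6.02 = 15.322.

15.32 bits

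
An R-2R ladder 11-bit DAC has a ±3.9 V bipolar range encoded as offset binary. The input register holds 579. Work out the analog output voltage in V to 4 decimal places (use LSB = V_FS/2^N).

-1.6948 V

LSB = 7.8 V / 2^11 = 3.809 mV.
V_out = (−3.9) + 579 × 0.00380859 V = -1.69482 V.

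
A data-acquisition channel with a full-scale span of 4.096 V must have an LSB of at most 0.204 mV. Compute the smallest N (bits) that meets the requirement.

Number of steps required ≥ 4.096 V / 0.204 mV = 20078.43.
Need 2^N ≥ 20078.43; 2^14 = 16384, 2^15 = 32768.
Minimum N = 15.

15 bits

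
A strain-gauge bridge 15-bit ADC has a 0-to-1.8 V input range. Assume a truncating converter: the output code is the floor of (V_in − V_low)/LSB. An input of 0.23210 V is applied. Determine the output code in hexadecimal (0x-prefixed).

code 0x1081 (decimal 4225)

LSB = 1.8 V / 32768 = 54.93 µV.
(V_in − V_low)/LSB = (0.23210 − 0) / 5.49316e-05 = 4225.252.
Floor → code 4225.
In hexadecimal (0x-prefixed): 0x1081.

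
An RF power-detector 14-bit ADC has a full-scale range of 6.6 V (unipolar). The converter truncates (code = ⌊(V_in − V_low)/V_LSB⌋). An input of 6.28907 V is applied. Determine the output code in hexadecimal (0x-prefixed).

code 0x3CFC (decimal 15612)

Full-scale span = 6.6 V; LSB = 6.6/2^14 = 402.83 µV.
(6.28907 − 0) / 0.000402832 = 15612.140 LSBs.
Floor → code 15612.
In hexadecimal (0x-prefixed): 0x3CFC.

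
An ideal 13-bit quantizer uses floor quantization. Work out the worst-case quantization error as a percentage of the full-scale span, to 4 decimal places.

0.0122 %

Truncating → worst-case error = 1 LSB = V_FS/2^13, so 100/8192 = 0.012207 % of full scale.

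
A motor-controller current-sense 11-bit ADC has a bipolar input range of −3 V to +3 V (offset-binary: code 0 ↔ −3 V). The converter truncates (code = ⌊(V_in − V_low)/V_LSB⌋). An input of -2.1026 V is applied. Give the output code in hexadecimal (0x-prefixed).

code 0x132 (decimal 306)

With 2048 levels over 6 V, one step is 2.930 mV.
(-2.1026 − (−3)) / 0.00292969 = 306.313 LSBs.
So the output code is 306.
In hexadecimal (0x-prefixed): 0x132.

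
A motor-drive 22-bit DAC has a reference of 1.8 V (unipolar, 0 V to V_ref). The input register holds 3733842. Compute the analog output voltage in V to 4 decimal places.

1.6024 V

LSB = 1.8 V / 2^22 = 0.43 µV.
V_out = 0 + 3733842 × 4.29153e-07 V = 1.60239 V.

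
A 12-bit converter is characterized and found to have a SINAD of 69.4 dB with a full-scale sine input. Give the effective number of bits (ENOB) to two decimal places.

11.24 bits

ENOB = (SINAD − 1.76) / 6.02 = (69.4 − 1.76)/6.02 = 11.236.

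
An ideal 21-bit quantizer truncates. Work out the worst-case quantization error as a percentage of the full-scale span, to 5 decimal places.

Truncating → worst-case error = 1 LSB = V_FS/2^21, so 100/2097152 = 4.76837e-05 % of full scale.

0.00005 %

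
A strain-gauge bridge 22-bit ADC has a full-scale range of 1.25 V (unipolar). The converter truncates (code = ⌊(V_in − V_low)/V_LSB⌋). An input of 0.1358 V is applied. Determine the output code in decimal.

code 455669

With 4194304 levels over 1.25 V, one step is 0.30 µV.
Input sits at 455669.187 steps above V_low.
Floor → code 455669.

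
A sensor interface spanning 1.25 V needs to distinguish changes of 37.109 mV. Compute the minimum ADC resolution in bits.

6 bits

Number of steps required ≥ 1.25 V / 37.109 mV = 33.68.
Need 2^N ≥ 33.68; 2^5 = 32, 2^6 = 64.
Minimum N = 6.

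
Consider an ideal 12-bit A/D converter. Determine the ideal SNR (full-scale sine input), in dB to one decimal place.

74.0 dB

SNR ≈ 6.02·N + 1.76 dB = 6.02·12 + 1.76 = 74.00 dB.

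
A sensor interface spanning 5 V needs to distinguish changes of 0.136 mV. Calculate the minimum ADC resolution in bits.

Number of steps required ≥ 5 V / 0.136 mV = 36764.71.
Need 2^N ≥ 36764.71; 2^15 = 32768, 2^16 = 65536.
Minimum N = 16.

16 bits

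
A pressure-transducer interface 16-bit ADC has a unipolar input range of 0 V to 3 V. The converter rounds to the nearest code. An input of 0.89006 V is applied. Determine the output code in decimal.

Full-scale span = 3 V; LSB = 3/2^16 = 45.78 µV.
(V_in − V_low)/LSB = (0.89006 − 0) / 4.57764e-05 = 19443.657.
So the output code is 19444.

code 19444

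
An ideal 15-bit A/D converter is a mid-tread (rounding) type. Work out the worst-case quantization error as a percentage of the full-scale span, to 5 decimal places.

Rounding → worst-case error = ½ LSB = V_FS/2^16, so 100/65536 = 0.00152588 % of full scale.

0.00153 %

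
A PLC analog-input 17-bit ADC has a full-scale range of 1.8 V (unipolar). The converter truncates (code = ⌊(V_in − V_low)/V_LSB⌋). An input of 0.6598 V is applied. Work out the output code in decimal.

code 48045

LSB = 1.8 V / 131072 = 13.73 µV.
(0.6598 − 0) / 1.37329e-05 = 48045.170 LSBs.
Floor → code 48045.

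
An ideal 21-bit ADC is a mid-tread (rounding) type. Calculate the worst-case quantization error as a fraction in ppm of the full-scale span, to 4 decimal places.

Rounding → worst-case error = ½ LSB = V_FS/2^22, so 1e+06/4194304 = 0.238419 ppm of full scale.

0.2384 ppm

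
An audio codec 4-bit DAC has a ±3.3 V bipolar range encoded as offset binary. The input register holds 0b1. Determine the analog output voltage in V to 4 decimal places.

LSB = 6.6 V / 2^4 = 412.500 mV.
Code 0b1 = 1 decimal.
V_out = (−3.3) + 1 × 0.4125 V = -2.8875 V.

-2.8875 V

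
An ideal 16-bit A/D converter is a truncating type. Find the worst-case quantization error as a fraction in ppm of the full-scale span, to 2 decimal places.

Truncating → worst-case error = 1 LSB = V_FS/2^16, so 1e+06/65536 = 15.2588 ppm of full scale.

15.26 ppm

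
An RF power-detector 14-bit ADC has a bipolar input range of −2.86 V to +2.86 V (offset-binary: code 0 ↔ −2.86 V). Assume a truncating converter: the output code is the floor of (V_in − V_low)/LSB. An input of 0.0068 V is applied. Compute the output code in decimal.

code 8211

Full-scale span = 5.72 V; LSB = 5.72/2^14 = 349.12 µV.
Input sits at 8211.477 steps above V_low.
So the output code is 8211.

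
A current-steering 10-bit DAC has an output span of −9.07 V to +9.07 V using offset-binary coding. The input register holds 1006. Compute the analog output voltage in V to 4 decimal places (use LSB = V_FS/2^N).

LSB = 18.14 V / 2^10 = 17.715 mV.
V_out = (−9.07) + 1006 × 0.0177148 V = 8.75113 V.

8.7511 V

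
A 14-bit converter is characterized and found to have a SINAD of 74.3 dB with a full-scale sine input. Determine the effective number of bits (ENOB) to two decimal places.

12.05 bits

ENOB = (SINAD − 1.76) / 6.02 = (74.3 − 1.76)/6.02 = 12.050.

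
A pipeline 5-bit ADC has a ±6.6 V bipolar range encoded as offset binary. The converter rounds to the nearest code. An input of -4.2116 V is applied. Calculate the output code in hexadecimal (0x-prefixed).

With 32 levels over 13.2 V, one step is 412.500 mV.
(-4.2116 − (−6.6)) / 0.4125 = 5.790 LSBs.
round(5.790) = 6.
In hexadecimal (0x-prefixed): 0x6.

code 0x6 (decimal 6)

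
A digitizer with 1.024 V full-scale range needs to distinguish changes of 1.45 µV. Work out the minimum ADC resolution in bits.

20 bits

Number of steps required ≥ 1.024 V / 1.45 µV = 706206.90.
Need 2^N ≥ 706206.90; 2^19 = 524288, 2^20 = 1048576.
Minimum N = 20.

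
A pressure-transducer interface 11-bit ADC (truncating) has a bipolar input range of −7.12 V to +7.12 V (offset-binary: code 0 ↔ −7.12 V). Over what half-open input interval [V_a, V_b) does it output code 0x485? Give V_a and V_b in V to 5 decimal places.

LSB = 14.24/2^11 = 6.953 mV.
Code 0x485 = 1157 decimal.
V_a = V_low + 1157·LSB = 0.924766 V; V_b = V_low + 1158·LSB = 0.931719 V.

[0.92477 V, 0.93172 V)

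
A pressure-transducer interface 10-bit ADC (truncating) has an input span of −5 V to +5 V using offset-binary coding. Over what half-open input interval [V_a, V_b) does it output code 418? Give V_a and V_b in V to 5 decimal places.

LSB = 10/2^10 = 9.766 mV.
V_a = V_low + 418·LSB = -0.917969 V; V_b = V_low + 419·LSB = -0.908203 V.

[-0.91797 V, -0.90820 V)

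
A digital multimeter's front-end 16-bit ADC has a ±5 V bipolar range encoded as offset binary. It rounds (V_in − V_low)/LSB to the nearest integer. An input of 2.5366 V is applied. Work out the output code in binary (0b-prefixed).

code 0b1100000011110000 (decimal 49392)

Full-scale span = 10 V; LSB = 10/2^16 = 152.59 µV.
(2.5366 − (−5)) / 0.000152588 = 49391.862 LSBs.
So the output code is 49392.
In binary (0b-prefixed): 0b1100000011110000.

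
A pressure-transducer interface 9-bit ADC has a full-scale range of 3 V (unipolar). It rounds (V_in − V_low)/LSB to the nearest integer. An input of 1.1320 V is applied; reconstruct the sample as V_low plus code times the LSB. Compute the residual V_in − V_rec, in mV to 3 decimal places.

LSB = 3/2^9 = 5.859 mV.
(V_in − V_low)/LSB = (1.1320 − 0)/0.00585938 = 193.1947 → code 193 (round).
Code 193 maps back to 0 + 193×0.00585938 V = 1.1308594 V.
Difference: 0.00114062 V → 1.141 mV.

1.141 mV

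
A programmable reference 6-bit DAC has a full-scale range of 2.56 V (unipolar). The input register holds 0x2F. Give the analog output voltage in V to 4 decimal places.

LSB = 2.56 V / 2^6 = 40.000 mV.
Code 0x2F = 47 decimal.
V_out = 0 + 47 × 0.04 V = 1.88 V.

1.8800 V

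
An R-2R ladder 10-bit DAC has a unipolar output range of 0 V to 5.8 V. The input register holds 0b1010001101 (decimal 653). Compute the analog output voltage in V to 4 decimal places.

LSB = 5.8 V / 2^10 = 5.664 mV.
Code 0b1010001101 = 653 decimal.
V_out = 0 + 653 × 0.00566406 V = 3.69863 V.

3.6986 V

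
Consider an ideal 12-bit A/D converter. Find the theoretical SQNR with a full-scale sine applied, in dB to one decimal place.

SNR ≈ 6.02·N + 1.76 dB = 6.02·12 + 1.76 = 74.00 dB.

74.0 dB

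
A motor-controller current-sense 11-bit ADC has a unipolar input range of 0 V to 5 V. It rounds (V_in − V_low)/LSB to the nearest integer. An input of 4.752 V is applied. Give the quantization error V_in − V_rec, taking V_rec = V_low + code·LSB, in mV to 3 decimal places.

LSB = 5/2^11 = 2.441 mV.
(V_in − V_low)/LSB = (4.752 − 0)/0.00244141 = 1946.4192 → code 1946 (round).
V_rec = 0 + 1946·0.00244141 = 4.7509766 V.
Difference: 0.00102344 V → 1.023 mV.

1.023 mV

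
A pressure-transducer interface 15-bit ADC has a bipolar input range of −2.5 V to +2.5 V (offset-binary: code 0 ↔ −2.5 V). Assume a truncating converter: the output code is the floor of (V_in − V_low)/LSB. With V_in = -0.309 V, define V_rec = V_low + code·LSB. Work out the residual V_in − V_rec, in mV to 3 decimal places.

0.143 mV

Step size: 5 V ÷ 2^15 = 152.59 µV.
(-0.309 − (−2.5))/0.000152588 = 14358.9376; ⌊·⌋ gives code 14358.
Reconstructed: -0.30914307 V.
Error = -0.309 − (−0.30914307) = 0.000143066 V = 0.143 mV.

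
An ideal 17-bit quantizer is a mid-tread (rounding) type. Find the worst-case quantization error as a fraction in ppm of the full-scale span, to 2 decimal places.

Rounding → worst-case error = ½ LSB = V_FS/2^18, so 1e+06/262144 = 3.8147 ppm of full scale.

3.81 ppm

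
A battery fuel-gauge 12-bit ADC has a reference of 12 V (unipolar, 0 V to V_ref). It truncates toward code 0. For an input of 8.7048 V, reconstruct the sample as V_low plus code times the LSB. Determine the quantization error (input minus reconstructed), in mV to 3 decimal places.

0.698 mV

One LSB is 12 V / 4096 = 2.930 mV.
(8.7048 − 0)/0.00292969 = 2971.2384; ⌊·⌋ gives code 2971.
Reconstructed: 8.7041016 V.
Error = 8.7048 − 8.7041016 = 0.000698437 V = 0.698 mV.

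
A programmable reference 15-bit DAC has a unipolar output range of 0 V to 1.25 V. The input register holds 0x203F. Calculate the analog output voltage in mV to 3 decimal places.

LSB = 1.25 V / 2^15 = 38.15 µV.
Code 0x203F = 8255 decimal.
V_out = 0 + 8255 × 3.8147e-05 V = 0.314903 V.
= 314.903 mV.

314.903 mV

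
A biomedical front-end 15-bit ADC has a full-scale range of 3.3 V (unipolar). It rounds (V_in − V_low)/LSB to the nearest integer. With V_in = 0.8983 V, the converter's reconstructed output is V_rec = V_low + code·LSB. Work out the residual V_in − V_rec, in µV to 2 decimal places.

-15.43 µV

Step size: 3.3 V ÷ 2^15 = 100.71 µV.
(0.8983 − 0)/0.000100708 = 8919.8468; round gives code 8920.
Reconstructed: 0.89831543 V.
V_in − V_rec = -1.54297e-05 V = -15.43 µV.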